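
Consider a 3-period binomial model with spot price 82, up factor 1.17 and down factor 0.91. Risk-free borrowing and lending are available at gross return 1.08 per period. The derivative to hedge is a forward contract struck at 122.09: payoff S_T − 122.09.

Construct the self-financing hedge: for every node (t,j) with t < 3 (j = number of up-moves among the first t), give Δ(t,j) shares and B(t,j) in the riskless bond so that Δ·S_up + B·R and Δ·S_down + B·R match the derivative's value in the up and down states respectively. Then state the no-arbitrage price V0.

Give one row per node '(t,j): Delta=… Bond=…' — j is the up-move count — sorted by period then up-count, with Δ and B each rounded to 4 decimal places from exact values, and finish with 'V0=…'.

(0,0): Delta=1.0000 Bond=-96.9190
(1,0): Delta=1.0000 Bond=-104.6725
(1,1): Delta=1.0000 Bond=-104.6725
(2,0): Delta=1.0000 Bond=-113.0463
(2,1): Delta=1.0000 Bond=-113.0463
(2,2): Delta=1.0000 Bond=-113.0463
V0=-14.9190

Under the risk-neutral measure, an up-move has probability p* = (R−d)/(u−d) = 0.6538 and values discount at R = 1.08.
Terminal payoffs: V(3,0)=-60.2972, V(3,1)=-42.6421, V(3,2)=-19.9427, V(3,3)=9.2423
  t=2,j=0: stock 67.9042 → up 79.4479 (V=-42.6421), down 61.7928 (V=-60.2972). Price -45.1421; hedge Δ=1.0000, bond B=-113.0463.
  t=2,j=1: stock 87.3054 → up 102.1473 (V=-19.9427), down 79.4479 (V=-42.6421). Price -25.7409; hedge Δ=1.0000, bond B=-113.0463.
  t=2,j=2: stock 112.2498 → up 131.3323 (V=9.2423), down 102.1473 (V=-19.9427). Price -0.7965; hedge Δ=1.0000, bond B=-113.0463.
  t=1,j=0: stock 74.6200 → up 87.3054 (V=-25.7409), down 67.9042 (V=-45.1421). Price -30.0525; hedge Δ=1.0000, bond B=-104.6725.
  t=1,j=1: stock 95.9400 → up 112.2498 (V=-0.7965), down 87.3054 (V=-25.7409). Price -8.7325; hedge Δ=1.0000, bond B=-104.6725.
  t=0,j=0: stock 82.0000 → up 95.9400 (V=-8.7325), down 74.6200 (V=-30.0525). Price -14.9190; hedge Δ=1.0000, bond B=-96.9190.
Check: Δ(0,0)·S0 + B(0,0) = -14.9190 = V0.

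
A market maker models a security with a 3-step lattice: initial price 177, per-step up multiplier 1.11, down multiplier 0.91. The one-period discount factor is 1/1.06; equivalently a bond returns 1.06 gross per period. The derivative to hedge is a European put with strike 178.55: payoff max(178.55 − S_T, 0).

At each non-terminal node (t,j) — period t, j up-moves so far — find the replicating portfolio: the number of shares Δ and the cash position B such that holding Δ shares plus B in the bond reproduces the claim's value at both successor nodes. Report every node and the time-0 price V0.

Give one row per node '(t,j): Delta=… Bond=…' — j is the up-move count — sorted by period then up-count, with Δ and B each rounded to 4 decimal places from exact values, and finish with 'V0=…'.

(0,0): Delta=-0.1955 Bond=37.0724
(1,0): Delta=-0.5628 Bond=98.4571
(1,1): Delta=-0.0952 Bond=19.5766
(2,0): Delta=-1.0000 Bond=168.4434
(2,1): Delta=-0.4434 Bond=83.0049
(2,2): Delta=0.0000 Bond=0.0000
V0=2.4644

Under the risk-neutral measure, an up-move has probability p* = (R−d)/(u−d) = 0.7500 and values discount at R = 1.06.
Terminal payoffs: V(3,0)=45.1679, V(3,1)=15.8532, V(3,2)=0.0000, V(3,3)=0.0000
  t=2,j=0: stock 146.5737 → up 162.6968 (V=15.8532), down 133.3821 (V=45.1679). Price 21.8697; hedge Δ=-1.0000, bond B=168.4434.
  t=2,j=1: stock 178.7877 → up 198.4543 (V=0.0000), down 162.6968 (V=15.8532). Price 3.7390; hedge Δ=-0.4434, bond B=83.0049.
  t=2,j=2: stock 218.0817 → up 242.0707 (V=0.0000), down 198.4543 (V=0.0000). Price 0.0000; hedge Δ=0.0000, bond B=0.0000.
  t=1,j=0: stock 161.0700 → up 178.7877 (V=3.7390), down 146.5737 (V=21.8697). Price 7.8034; hedge Δ=-0.5628, bond B=98.4571.
  t=1,j=1: stock 196.4700 → up 218.0817 (V=0.0000), down 178.7877 (V=3.7390). Price 0.8818; hedge Δ=-0.0952, bond B=19.5766.
  t=0,j=0: stock 177.0000 → up 196.4700 (V=0.8818), down 161.0700 (V=7.8034). Price 2.4644; hedge Δ=-0.1955, bond B=37.0724.
The time-0 hedge costs 2.4644, which is the no-arbitrage price.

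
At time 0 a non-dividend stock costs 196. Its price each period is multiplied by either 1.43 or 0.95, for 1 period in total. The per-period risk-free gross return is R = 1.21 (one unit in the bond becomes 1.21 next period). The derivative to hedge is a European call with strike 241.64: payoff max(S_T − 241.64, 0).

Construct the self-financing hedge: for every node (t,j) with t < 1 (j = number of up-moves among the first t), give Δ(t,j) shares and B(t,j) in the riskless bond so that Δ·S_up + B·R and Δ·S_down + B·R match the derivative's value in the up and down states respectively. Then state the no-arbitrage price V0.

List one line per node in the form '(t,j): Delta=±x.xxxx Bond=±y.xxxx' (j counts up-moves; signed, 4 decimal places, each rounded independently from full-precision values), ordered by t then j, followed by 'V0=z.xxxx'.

Risk-neutral probability p* = (R−d)/(u−d) = (1.21−0.95)/(1.43−0.95) = 0.5417.
Payoff layer (t=1): V(1,0)=0.0000, V(1,1)=38.6400
Node (0,0) S=196.0000: V=(p*·38.6400+(1−p*)·0.0000)/1.21=17.2975; Δ=(38.6400−0.0000)/(280.2800−186.2000)=0.4107; B=V−Δ·S=-63.2025
Each (Δ,B) replicates both successor values, so the strategy is self-financing and V0 is arbitrage-free.

(0,0): Delta=0.4107 Bond=-63.2025
V0=17.2975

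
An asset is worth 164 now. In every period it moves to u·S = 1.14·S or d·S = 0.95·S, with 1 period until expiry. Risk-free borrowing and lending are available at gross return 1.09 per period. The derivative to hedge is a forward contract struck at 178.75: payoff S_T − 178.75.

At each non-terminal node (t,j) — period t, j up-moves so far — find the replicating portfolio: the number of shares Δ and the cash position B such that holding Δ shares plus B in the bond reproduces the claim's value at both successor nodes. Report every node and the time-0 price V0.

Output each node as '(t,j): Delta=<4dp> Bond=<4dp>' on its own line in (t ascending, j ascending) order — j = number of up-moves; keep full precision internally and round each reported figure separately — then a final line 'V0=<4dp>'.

(0,0): Delta=1.0000 Bond=-163.9908
V0=0.0092

No-arbitrage ⇒ martingale measure with p* = (R−d)/(u−d) = 0.7368.
Terminal values V(1,·): V(1,0)=-22.9500, V(1,1)=8.2100
  t=0,j=0: stock 164.0000 → up 186.9600 (V=8.2100), down 155.8000 (V=-22.9500). Price 0.0092; hedge Δ=1.0000, bond B=-163.9908.
Check: Δ(0,0)·S0 + B(0,0) = 0.0092 = V0.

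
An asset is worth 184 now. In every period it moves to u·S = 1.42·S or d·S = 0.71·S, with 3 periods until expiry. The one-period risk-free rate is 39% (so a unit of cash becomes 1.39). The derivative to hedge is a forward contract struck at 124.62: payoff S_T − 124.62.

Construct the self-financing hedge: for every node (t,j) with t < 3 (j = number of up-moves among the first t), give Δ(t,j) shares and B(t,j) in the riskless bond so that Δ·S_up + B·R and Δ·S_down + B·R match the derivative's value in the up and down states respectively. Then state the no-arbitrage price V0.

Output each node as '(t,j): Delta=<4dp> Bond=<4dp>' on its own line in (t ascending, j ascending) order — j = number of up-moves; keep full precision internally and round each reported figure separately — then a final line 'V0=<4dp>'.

No-arbitrage ⇒ martingale measure with p* = (R−d)/(u−d) = 0.9577.
Terminal values V(3,·): V(3,0)=-58.7644, V(3,1)=7.0912, V(3,2)=138.8025, V(3,3)=402.2250
(2,0): S=92.7544. Δ = (V_up−V_dn)/(S_up−S_dn) = (7.0912−-58.7644)/(131.7112−65.8556) = 1.0000. V = [p*·7.0912 + (1−p*)·-58.7644]/1.39 = 3.0997. B = V − Δ·S = -89.6547.
(2,1): S=185.5088. Δ = (V_up−V_dn)/(S_up−S_dn) = (138.8025−7.0912)/(263.4225−131.7112) = 1.0000. V = [p*·138.8025 + (1−p*)·7.0912]/1.39 = 95.8541. B = V − Δ·S = -89.6547.
(2,2): S=371.0176. Δ = (V_up−V_dn)/(S_up−S_dn) = (402.2250−138.8025)/(526.8450−263.4225) = 1.0000. V = [p*·402.2250 + (1−p*)·138.8025]/1.39 = 281.3629. B = V − Δ·S = -89.6547.
(1,0): S=130.6400. Δ = (V_up−V_dn)/(S_up−S_dn) = (95.8541−3.0997)/(185.5088−92.7544) = 1.0000. V = [p*·95.8541 + (1−p*)·3.0997]/1.39 = 66.1402. B = V − Δ·S = -64.4998.
(1,1): S=261.2800. Δ = (V_up−V_dn)/(S_up−S_dn) = (281.3629−95.8541)/(371.0176−185.5088) = 1.0000. V = [p*·281.3629 + (1−p*)·95.8541]/1.39 = 196.7802. B = V − Δ·S = -64.4998.
(0,0): S=184.0000. Δ = (V_up−V_dn)/(S_up−S_dn) = (196.7802−66.1402)/(261.2800−130.6400) = 1.0000. V = [p*·196.7802 + (1−p*)·66.1402]/1.39 = 137.5973. B = V − Δ·S = -46.4027.
Root portfolio cost Δ·184+B reproduces V0=137.5973.

(0,0): Delta=1.0000 Bond=-46.4027
(1,0): Delta=1.0000 Bond=-64.4998
(1,1): Delta=1.0000 Bond=-64.4998
(2,0): Delta=1.0000 Bond=-89.6547
(2,1): Delta=1.0000 Bond=-89.6547
(2,2): Delta=1.0000 Bond=-89.6547
V0=137.5973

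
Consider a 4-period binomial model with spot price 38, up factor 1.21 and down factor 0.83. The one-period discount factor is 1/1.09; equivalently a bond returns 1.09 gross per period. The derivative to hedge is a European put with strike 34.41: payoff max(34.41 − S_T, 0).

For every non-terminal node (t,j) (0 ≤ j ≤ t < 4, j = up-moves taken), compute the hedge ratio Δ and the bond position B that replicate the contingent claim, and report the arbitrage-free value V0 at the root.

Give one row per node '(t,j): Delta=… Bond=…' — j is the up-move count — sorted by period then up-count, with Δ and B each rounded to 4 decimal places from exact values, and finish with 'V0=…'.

No-arbitrage ⇒ martingale measure with p* = (R−d)/(u−d) = 0.6842.
Terminal payoffs: V(4,0)=16.3758, V(4,1)=8.1192, V(4,2)=0.0000, V(4,3)=0.0000, V(4,4)=0.0000
(3,0): S=21.7279. Δ = (V_up−V_dn)/(S_up−S_dn) = (8.1192−16.3758)/(26.2908−18.0342) = -1.0000. V = [p*·8.1192 + (1−p*)·16.3758]/1.09 = 9.8409. B = V − Δ·S = 31.5688.
(3,1): S=31.6756. Δ = (V_up−V_dn)/(S_up−S_dn) = (0.0000−8.1192)/(38.3275−26.2908) = -0.6745. V = [p*·0.0000 + (1−p*)·8.1192]/1.09 = 2.3523. B = V − Δ·S = 23.7187.
(3,2): S=46.1777. Δ = (V_up−V_dn)/(S_up−S_dn) = (0.0000−0.0000)/(55.8750−38.3275) = 0.0000. V = [p*·0.0000 + (1−p*)·0.0000]/1.09 = 0.0000. B = V − Δ·S = 0.0000.
(3,3): S=67.3193. Δ = (V_up−V_dn)/(S_up−S_dn) = (0.0000−0.0000)/(81.4564−55.8750) = 0.0000. V = [p*·0.0000 + (1−p*)·0.0000]/1.09 = 0.0000. B = V − Δ·S = 0.0000.
(2,0): S=26.1782. Δ = (V_up−V_dn)/(S_up−S_dn) = (2.3523−9.8409)/(31.6756−21.7279) = -0.7528. V = [p*·2.3523 + (1−p*)·9.8409]/1.09 = 4.3276. B = V − Δ·S = 24.0346.
(2,1): S=38.1634. Δ = (V_up−V_dn)/(S_up−S_dn) = (0.0000−2.3523)/(46.1777−31.6756) = -0.1622. V = [p*·0.0000 + (1−p*)·2.3523]/1.09 = 0.6815. B = V − Δ·S = 6.8717.
(2,2): S=55.6358. Δ = (V_up−V_dn)/(S_up−S_dn) = (0.0000−0.0000)/(67.3193−46.1777) = 0.0000. V = [p*·0.0000 + (1−p*)·0.0000]/1.09 = 0.0000. B = V − Δ·S = 0.0000.
(1,0): S=31.5400. Δ = (V_up−V_dn)/(S_up−S_dn) = (0.6815−4.3276)/(38.1634−26.1782) = -0.3042. V = [p*·0.6815 + (1−p*)·4.3276]/1.09 = 1.6816. B = V − Δ·S = 11.2766.
(1,1): S=45.9800. Δ = (V_up−V_dn)/(S_up−S_dn) = (0.0000−0.6815)/(55.6358−38.1634) = -0.0390. V = [p*·0.0000 + (1−p*)·0.6815]/1.09 = 0.1974. B = V − Δ·S = 1.9908.
(0,0): S=38.0000. Δ = (V_up−V_dn)/(S_up−S_dn) = (0.1974−1.6816)/(45.9800−31.5400) = -0.1028. V = [p*·0.1974 + (1−p*)·1.6816]/1.09 = 0.6111. B = V − Δ·S = 4.5167.
Self-financing check: at every node Δ·S+B equals the discounted successor values.

(0,0): Delta=-0.1028 Bond=4.5167
(1,0): Delta=-0.3042 Bond=11.2766
(1,1): Delta=-0.0390 Bond=1.9908
(2,0): Delta=-0.7528 Bond=24.0346
(2,1): Delta=-0.1622 Bond=6.8717
(2,2): Delta=0.0000 Bond=0.0000
(3,0): Delta=-1.0000 Bond=31.5688
(3,1): Delta=-0.6745 Bond=23.7187
(3,2): Delta=0.0000 Bond=0.0000
(3,3): Delta=0.0000 Bond=0.0000
V0=0.6111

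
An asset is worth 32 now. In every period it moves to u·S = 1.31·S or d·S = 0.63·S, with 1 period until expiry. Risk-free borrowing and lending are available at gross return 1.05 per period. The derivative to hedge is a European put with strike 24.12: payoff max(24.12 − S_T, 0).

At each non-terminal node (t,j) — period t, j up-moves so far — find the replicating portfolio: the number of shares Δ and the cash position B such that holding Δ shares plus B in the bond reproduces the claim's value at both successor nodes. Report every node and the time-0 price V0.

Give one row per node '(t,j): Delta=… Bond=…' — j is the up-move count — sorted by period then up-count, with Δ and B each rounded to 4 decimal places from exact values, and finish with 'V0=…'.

Since d<R<u, set p* = (R−d)/(u−d) = 0.6176; price each node as the discounted p*-expectation of its children.
Terminal values V(1,·): V(1,0)=3.9600, V(1,1)=0.0000
Node (0,0) S=32.0000: V=(p*·0.0000+(1−p*)·3.9600)/1.05=1.4420; Δ=(0.0000−3.9600)/(41.9200−20.1600)=-0.1820; B=V−Δ·S=7.2655
The time-0 hedge costs 1.4420, which is the no-arbitrage price.

(0,0): Delta=-0.1820 Bond=7.2655
V0=1.4420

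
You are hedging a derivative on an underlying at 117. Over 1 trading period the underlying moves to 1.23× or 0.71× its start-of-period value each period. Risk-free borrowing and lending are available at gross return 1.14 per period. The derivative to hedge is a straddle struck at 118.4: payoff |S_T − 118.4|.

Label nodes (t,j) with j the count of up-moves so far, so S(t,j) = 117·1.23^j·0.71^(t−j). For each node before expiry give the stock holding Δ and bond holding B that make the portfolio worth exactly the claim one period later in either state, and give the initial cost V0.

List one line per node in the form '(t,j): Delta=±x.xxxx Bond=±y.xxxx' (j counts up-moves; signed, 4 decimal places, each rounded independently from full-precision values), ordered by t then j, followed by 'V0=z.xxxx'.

The replicating-portfolio and risk-neutral prices coincide; use p* = (1.14−0.71)/(1.23−0.71) = 0.8269 for the latter.
Terminal values V(1,·): V(1,0)=35.3300, V(1,1)=25.5100
  t=0,j=0: stock 117.0000 → up 143.9100 (V=25.5100), down 83.0700 (V=35.3300). Price 23.8681; hedge Δ=-0.1614, bond B=42.7527.
Root portfolio cost Δ·117+B reproduces V0=23.8681.

(0,0): Delta=-0.1614 Bond=42.7527
V0=23.8681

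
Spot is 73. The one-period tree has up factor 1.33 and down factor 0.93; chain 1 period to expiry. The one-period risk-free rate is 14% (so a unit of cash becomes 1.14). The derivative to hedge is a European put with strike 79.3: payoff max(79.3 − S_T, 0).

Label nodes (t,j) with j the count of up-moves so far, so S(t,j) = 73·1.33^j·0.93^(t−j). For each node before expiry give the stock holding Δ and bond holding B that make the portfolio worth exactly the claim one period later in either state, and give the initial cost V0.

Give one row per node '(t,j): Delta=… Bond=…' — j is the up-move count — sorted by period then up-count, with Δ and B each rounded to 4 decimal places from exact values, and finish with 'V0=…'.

The replicating-portfolio and risk-neutral prices coincide; use p* = (1.14−0.93)/(1.33−0.93) = 0.5250 for the latter.
Terminal payoffs: V(1,0)=11.4100, V(1,1)=0.0000
Node (0,0) S=73.0000: V=(p*·0.0000+(1−p*)·11.4100)/1.14=4.7542; Δ=(0.0000−11.4100)/(97.0900−67.8900)=-0.3908; B=V−Δ·S=33.2792
Self-financing check: at every node Δ·S+B equals the discounted successor values.

(0,0): Delta=-0.3908 Bond=33.2792
V0=4.7542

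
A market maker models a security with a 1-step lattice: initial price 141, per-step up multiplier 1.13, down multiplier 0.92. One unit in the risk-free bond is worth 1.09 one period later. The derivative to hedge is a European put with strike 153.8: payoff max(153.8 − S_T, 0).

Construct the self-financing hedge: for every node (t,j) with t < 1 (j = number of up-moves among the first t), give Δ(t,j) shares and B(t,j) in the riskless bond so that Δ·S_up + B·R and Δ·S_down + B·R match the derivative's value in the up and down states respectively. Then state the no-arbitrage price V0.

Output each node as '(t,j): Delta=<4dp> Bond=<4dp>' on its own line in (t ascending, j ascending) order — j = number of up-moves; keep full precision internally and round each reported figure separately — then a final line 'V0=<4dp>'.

Risk-neutral probability p* = (R−d)/(u−d) = (1.09−0.92)/(1.13−0.92) = 0.8095.
Terminal values V(1,·): V(1,0)=24.0800, V(1,1)=0.0000
  t=0,j=0: stock 141.0000 → up 159.3300 (V=0.0000), down 129.7200 (V=24.0800). Price 4.2080; hedge Δ=-0.8132, bond B=118.8746.
Root portfolio cost Δ·141+B reproduces V0=4.2080.

(0,0): Delta=-0.8132 Bond=118.8746
V0=4.2080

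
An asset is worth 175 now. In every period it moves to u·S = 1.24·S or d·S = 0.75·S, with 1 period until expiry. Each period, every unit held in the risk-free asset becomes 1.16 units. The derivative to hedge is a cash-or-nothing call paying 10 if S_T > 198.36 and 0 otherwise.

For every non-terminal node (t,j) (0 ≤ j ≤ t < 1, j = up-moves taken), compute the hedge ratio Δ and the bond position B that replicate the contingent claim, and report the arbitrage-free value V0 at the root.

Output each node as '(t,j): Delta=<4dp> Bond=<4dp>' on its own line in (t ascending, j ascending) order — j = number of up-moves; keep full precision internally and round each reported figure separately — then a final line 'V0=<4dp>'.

(0,0): Delta=0.1166 Bond=-13.1949
V0=7.2132

Under the risk-neutral measure, an up-move has probability p* = (R−d)/(u−d) = 0.8367 and values discount at R = 1.16.
Terminal values V(1,·): V(1,0)=0.0000, V(1,1)=10.0000
(0,0): S=175.0000. Δ = (V_up−V_dn)/(S_up−S_dn) = (10.0000−0.0000)/(217.0000−131.2500) = 0.1166. V = [p*·10.0000 + (1−p*)·0.0000]/1.16 = 7.2132. B = V − Δ·S = -13.1949.
Self-financing check: at every node Δ·S+B equals the discounted successor values.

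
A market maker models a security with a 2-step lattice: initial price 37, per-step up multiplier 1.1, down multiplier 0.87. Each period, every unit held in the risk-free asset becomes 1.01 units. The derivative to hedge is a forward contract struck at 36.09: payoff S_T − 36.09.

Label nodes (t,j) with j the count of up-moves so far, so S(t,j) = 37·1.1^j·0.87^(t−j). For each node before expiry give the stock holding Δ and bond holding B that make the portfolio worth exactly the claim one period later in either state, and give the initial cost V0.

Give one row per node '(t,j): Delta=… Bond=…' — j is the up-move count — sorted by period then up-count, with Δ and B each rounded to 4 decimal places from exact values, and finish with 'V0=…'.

The replicating-portfolio and risk-neutral prices coincide; use p* = (1.01−0.87)/(1.1−0.87) = 0.6087 for the latter.
Payoff layer (t=2): V(2,0)=-8.0847, V(2,1)=-0.6810, V(2,2)=8.6800
(1,0): S=32.1900. Δ = (V_up−V_dn)/(S_up−S_dn) = (-0.6810−-8.0847)/(35.4090−28.0053) = 1.0000. V = [p*·-0.6810 + (1−p*)·-8.0847]/1.01 = -3.5427. B = V − Δ·S = -35.7327.
(1,1): S=40.7000. Δ = (V_up−V_dn)/(S_up−S_dn) = (8.6800−-0.6810)/(44.7700−35.4090) = 1.0000. V = [p*·8.6800 + (1−p*)·-0.6810]/1.01 = 4.9673. B = V − Δ·S = -35.7327.
(0,0): S=37.0000. Δ = (V_up−V_dn)/(S_up−S_dn) = (4.9673−-3.5427)/(40.7000−32.1900) = 1.0000. V = [p*·4.9673 + (1−p*)·-3.5427]/1.01 = 1.6211. B = V − Δ·S = -35.3789.
Root portfolio cost Δ·37+B reproduces V0=1.6211.

(0,0): Delta=1.0000 Bond=-35.3789
(1,0): Delta=1.0000 Bond=-35.7327
(1,1): Delta=1.0000 Bond=-35.7327
V0=1.6211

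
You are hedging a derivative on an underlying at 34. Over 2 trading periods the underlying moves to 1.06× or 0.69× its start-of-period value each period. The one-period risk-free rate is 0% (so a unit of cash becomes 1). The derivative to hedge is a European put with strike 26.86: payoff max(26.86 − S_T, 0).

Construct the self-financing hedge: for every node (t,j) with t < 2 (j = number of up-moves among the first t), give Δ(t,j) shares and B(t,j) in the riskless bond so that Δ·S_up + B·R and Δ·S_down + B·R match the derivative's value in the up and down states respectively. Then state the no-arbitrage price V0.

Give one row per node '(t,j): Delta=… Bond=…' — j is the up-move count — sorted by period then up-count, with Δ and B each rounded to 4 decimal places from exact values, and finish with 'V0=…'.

The replicating-portfolio and risk-neutral prices coincide; use p* = (1−0.69)/(1.06−0.69) = 0.8378 for the latter.
Terminal payoffs: V(2,0)=10.6726, V(2,1)=1.9924, V(2,2)=0.0000
(1,0): S=23.4600. Δ = (V_up−V_dn)/(S_up−S_dn) = (1.9924−10.6726)/(24.8676−16.1874) = -1.0000. V = [p*·1.9924 + (1−p*)·10.6726]/1 = 3.4000. B = V − Δ·S = 26.8600.
(1,1): S=36.0400. Δ = (V_up−V_dn)/(S_up−S_dn) = (0.0000−1.9924)/(38.2024−24.8676) = -0.1494. V = [p*·0.0000 + (1−p*)·1.9924]/1 = 0.3231. B = V − Δ·S = 5.7080.
(0,0): S=34.0000. Δ = (V_up−V_dn)/(S_up−S_dn) = (0.3231−3.4000)/(36.0400−23.4600) = -0.2446. V = [p*·0.3231 + (1−p*)·3.4000]/1 = 0.8220. B = V − Δ·S = 9.1380.
Each (Δ,B) replicates both successor values, so the strategy is self-financing and V0 is arbitrage-free.

(0,0): Delta=-0.2446 Bond=9.1380
(1,0): Delta=-1.0000 Bond=26.8600
(1,1): Delta=-0.1494 Bond=5.7080
V0=0.8220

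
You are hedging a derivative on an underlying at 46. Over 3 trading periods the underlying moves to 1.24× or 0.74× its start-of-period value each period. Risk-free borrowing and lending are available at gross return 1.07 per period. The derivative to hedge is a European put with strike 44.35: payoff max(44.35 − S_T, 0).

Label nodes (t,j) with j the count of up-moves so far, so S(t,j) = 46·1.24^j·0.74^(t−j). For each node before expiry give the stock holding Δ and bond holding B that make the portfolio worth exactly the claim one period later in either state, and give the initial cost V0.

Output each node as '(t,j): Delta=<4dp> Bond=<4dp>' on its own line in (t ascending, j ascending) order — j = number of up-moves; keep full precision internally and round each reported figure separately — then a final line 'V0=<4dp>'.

(0,0): Delta=-0.2788 Bond=16.1007
(1,0): Delta=-0.7104 Bond=31.9202
(1,1): Delta=-0.1461 Bond=9.6589
(2,0): Delta=-1.0000 Bond=41.4486
(2,1): Delta=-0.6214 Bond=30.3971
(2,2): Delta=0.0000 Bond=0.0000
V0=3.2753

Risk-neutral probability p* = (R−d)/(u−d) = (1.07−0.74)/(1.24−0.74) = 0.6600.
At expiry t=3: V(3,0)=25.7097, V(3,1)=13.1149, V(3,2)=0.0000, V(3,3)=0.0000
(2,0): S=25.1896. Δ = (V_up−V_dn)/(S_up−S_dn) = (13.1149−25.7097)/(31.2351−18.6403) = -1.0000. V = [p*·13.1149 + (1−p*)·25.7097]/1.07 = 16.2590. B = V − Δ·S = 41.4486.
(2,1): S=42.2096. Δ = (V_up−V_dn)/(S_up−S_dn) = (0.0000−13.1149)/(52.3399−31.2351) = -0.6214. V = [p*·0.0000 + (1−p*)·13.1149]/1.07 = 4.1674. B = V − Δ·S = 30.3971.
(2,2): S=70.7296. Δ = (V_up−V_dn)/(S_up−S_dn) = (0.0000−0.0000)/(87.7047−52.3399) = 0.0000. V = [p*·0.0000 + (1−p*)·0.0000]/1.07 = 0.0000. B = V − Δ·S = 0.0000.
(1,0): S=34.0400. Δ = (V_up−V_dn)/(S_up−S_dn) = (4.1674−16.2590)/(42.2096−25.1896) = -0.7104. V = [p*·4.1674 + (1−p*)·16.2590]/1.07 = 7.7369. B = V − Δ·S = 31.9202.
(1,1): S=57.0400. Δ = (V_up−V_dn)/(S_up−S_dn) = (0.0000−4.1674)/(70.7296−42.2096) = -0.1461. V = [p*·0.0000 + (1−p*)·4.1674]/1.07 = 1.3242. B = V − Δ·S = 9.6589.
(0,0): S=46.0000. Δ = (V_up−V_dn)/(S_up−S_dn) = (1.3242−7.7369)/(57.0400−34.0400) = -0.2788. V = [p*·1.3242 + (1−p*)·7.7369]/1.07 = 3.2753. B = V − Δ·S = 16.1007.
Self-financing check: at every node Δ·S+B equals the discounted successor values.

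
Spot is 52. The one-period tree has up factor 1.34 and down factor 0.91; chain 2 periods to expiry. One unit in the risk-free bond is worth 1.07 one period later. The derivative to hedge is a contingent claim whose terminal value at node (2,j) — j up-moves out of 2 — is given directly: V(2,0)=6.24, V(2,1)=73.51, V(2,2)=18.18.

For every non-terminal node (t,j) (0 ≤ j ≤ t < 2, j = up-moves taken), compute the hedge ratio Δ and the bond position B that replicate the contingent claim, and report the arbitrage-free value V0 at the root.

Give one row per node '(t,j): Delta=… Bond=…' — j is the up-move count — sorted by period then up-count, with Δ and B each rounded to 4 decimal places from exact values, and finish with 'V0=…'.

(0,0): Delta=0.9050 Bond=-12.7083
(1,0): Delta=3.3060 Bond=-127.2169
(1,1): Delta=-1.8466 Bond=178.1343
V0=34.3498

Since d<R<u, set p* = (R−d)/(u−d) = 0.3721; price each node as the discounted p*-expectation of its children.
Terminal payoffs: V(2,0)=6.2400, V(2,1)=73.5100, V(2,2)=18.1800
  t=1,j=0: stock 47.3200 → up 63.4088 (V=73.5100), down 43.0612 (V=6.2400). Price 29.2250; hedge Δ=3.3060, bond B=-127.2169.
  t=1,j=1: stock 69.6800 → up 93.3712 (V=18.1800), down 63.4088 (V=73.5100). Price 49.4599; hedge Δ=-1.8466, bond B=178.1343.
  t=0,j=0: stock 52.0000 → up 69.6800 (V=49.4599), down 47.3200 (V=29.2250). Price 34.3498; hedge Δ=0.9050, bond B=-12.7083.
The time-0 hedge costs 34.3498, which is the no-arbitrage price.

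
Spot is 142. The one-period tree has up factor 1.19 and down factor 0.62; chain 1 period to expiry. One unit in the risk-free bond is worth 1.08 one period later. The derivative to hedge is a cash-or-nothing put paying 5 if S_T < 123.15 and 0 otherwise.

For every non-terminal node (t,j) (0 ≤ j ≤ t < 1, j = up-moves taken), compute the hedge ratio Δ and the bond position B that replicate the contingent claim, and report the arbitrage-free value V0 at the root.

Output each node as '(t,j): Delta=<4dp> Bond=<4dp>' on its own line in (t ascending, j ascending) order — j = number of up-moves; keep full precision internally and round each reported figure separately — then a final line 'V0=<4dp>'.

(0,0): Delta=-0.0618 Bond=9.6654
V0=0.8934

No-arbitrage ⇒ martingale measure with p* = (R−d)/(u−d) = 0.8070.
Terminal payoffs: V(1,0)=5.0000, V(1,1)=0.0000
Node (0,0) S=142.0000: V=(p*·0.0000+(1−p*)·5.0000)/1.08=0.8934; Δ=(0.0000−5.0000)/(168.9800−88.0400)=-0.0618; B=V−Δ·S=9.6654
Check: Δ(0,0)·S0 + B(0,0) = 0.8934 = V0.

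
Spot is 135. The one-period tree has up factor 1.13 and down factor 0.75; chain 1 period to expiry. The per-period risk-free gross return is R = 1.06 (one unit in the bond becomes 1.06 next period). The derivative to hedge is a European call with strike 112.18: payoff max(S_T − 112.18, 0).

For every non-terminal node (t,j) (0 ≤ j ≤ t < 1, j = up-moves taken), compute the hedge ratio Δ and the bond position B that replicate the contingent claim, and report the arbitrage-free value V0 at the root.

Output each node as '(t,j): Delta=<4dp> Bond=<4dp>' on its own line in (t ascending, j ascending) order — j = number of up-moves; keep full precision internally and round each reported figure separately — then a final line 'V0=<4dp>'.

(0,0): Delta=0.7869 Bond=-75.1676
V0=31.0693

Under the risk-neutral measure, an up-move has probability p* = (R−d)/(u−d) = 0.8158 and values discount at R = 1.06.
Payoff layer (t=1): V(1,0)=0.0000, V(1,1)=40.3700
  t=0,j=0: stock 135.0000 → up 152.5500 (V=40.3700), down 101.2500 (V=0.0000). Price 31.0693; hedge Δ=0.7869, bond B=-75.1676.
Each (Δ,B) replicates both successor values, so the strategy is self-financing and V0 is arbitrage-free.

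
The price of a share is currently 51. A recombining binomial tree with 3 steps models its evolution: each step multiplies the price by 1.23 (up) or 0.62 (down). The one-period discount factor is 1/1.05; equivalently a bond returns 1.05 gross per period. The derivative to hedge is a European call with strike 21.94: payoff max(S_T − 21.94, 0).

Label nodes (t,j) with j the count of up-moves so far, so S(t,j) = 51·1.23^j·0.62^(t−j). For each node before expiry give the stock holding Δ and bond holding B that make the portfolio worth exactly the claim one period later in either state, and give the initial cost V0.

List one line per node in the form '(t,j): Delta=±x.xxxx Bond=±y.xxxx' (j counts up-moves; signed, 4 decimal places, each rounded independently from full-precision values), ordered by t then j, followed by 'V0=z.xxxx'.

(0,0): Delta=0.9752 Bond=-17.4685
(1,0): Delta=0.8574 Bond=-14.6193
(1,1): Delta=1.0000 Bond=-19.9002
(2,0): Delta=0.1817 Bond=-2.1038
(2,1): Delta=1.0000 Bond=-20.8952
(2,2): Delta=1.0000 Bond=-20.8952
V0=32.2646

No-arbitrage ⇒ martingale measure with p* = (R−d)/(u−d) = 0.7049.
Terminal payoffs: V(3,0)=0.0000, V(3,1)=2.1734, V(3,2)=25.8979, V(3,3)=72.9642
(2,0): S=19.6044. Δ = (V_up−V_dn)/(S_up−S_dn) = (2.1734−0.0000)/(24.1134−12.1547) = 0.1817. V = [p*·2.1734 + (1−p*)·0.0000]/1.05 = 1.4591. B = V − Δ·S = -2.1038.
(2,1): S=38.8926. Δ = (V_up−V_dn)/(S_up−S_dn) = (25.8979−2.1734)/(47.8379−24.1134) = 1.0000. V = [p*·25.8979 + (1−p*)·2.1734]/1.05 = 17.9974. B = V − Δ·S = -20.8952.
(2,2): S=77.1579. Δ = (V_up−V_dn)/(S_up−S_dn) = (72.9642−25.8979)/(94.9042−47.8379) = 1.0000. V = [p*·72.9642 + (1−p*)·25.8979]/1.05 = 56.2627. B = V − Δ·S = -20.8952.
(1,0): S=31.6200. Δ = (V_up−V_dn)/(S_up−S_dn) = (17.9974−1.4591)/(38.8926−19.6044) = 0.8574. V = [p*·17.9974 + (1−p*)·1.4591]/1.05 = 12.4926. B = V − Δ·S = -14.6193.
(1,1): S=62.7300. Δ = (V_up−V_dn)/(S_up−S_dn) = (56.2627−17.9974)/(77.1579−38.8926) = 1.0000. V = [p*·56.2627 + (1−p*)·17.9974]/1.05 = 42.8298. B = V − Δ·S = -19.9002.
(0,0): S=51.0000. Δ = (V_up−V_dn)/(S_up−S_dn) = (42.8298−12.4926)/(62.7300−31.6200) = 0.9752. V = [p*·42.8298 + (1−p*)·12.4926]/1.05 = 32.2646. B = V − Δ·S = -17.4685.
Each (Δ,B) replicates both successor values, so the strategy is self-financing and V0 is arbitrage-free.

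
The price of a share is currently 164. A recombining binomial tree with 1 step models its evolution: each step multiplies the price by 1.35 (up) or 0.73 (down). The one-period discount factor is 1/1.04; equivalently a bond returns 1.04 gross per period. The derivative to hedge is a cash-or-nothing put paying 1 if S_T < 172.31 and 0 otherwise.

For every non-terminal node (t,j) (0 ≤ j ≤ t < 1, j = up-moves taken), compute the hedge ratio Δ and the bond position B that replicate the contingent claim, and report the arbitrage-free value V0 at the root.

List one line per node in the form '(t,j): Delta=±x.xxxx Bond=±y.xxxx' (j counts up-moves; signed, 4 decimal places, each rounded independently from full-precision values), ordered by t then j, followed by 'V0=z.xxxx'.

(0,0): Delta=-0.0098 Bond=2.0937
V0=0.4808

Under the risk-neutral measure, an up-move has probability p* = (R−d)/(u−d) = 0.5000 and values discount at R = 1.04.
At expiry t=1: V(1,0)=1.0000, V(1,1)=0.0000
Node (0,0) S=164.0000: V=(p*·0.0000+(1−p*)·1.0000)/1.04=0.4808; Δ=(0.0000−1.0000)/(221.4000−119.7200)=-0.0098; B=V−Δ·S=2.0937
Each (Δ,B) replicates both successor values, so the strategy is self-financing and V0 is arbitrage-free.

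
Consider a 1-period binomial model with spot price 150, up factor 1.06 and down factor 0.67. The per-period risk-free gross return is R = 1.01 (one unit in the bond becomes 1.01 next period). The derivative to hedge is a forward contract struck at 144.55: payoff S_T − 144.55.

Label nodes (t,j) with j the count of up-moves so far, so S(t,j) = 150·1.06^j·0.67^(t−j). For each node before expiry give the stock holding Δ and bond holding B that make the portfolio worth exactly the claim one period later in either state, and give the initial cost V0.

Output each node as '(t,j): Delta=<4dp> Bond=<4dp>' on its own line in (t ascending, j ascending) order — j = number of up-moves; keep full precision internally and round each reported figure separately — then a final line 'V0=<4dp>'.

The replicating-portfolio and risk-neutral prices coincide; use p* = (1.01−0.67)/(1.06−0.67) = 0.8718 for the latter.
At expiry t=1: V(1,0)=-44.0500, V(1,1)=14.4500
(0,0): S=150.0000. Δ = (V_up−V_dn)/(S_up−S_dn) = (14.4500−-44.0500)/(159.0000−100.5000) = 1.0000. V = [p*·14.4500 + (1−p*)·-44.0500]/1.01 = 6.8812. B = V − Δ·S = -143.1188.
Check: Δ(0,0)·S0 + B(0,0) = 6.8812 = V0.

(0,0): Delta=1.0000 Bond=-143.1188
V0=6.8812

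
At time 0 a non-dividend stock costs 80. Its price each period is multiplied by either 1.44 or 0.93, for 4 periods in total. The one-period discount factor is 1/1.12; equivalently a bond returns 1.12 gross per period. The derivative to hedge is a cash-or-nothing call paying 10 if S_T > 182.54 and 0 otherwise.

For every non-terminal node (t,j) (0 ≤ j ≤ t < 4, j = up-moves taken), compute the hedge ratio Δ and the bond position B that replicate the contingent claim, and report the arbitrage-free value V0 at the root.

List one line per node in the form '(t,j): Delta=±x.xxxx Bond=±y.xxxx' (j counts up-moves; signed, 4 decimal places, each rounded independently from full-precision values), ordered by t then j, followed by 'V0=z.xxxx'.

(0,0): Delta=0.0456 Bond=-2.6991
(1,0): Delta=0.0292 Bond=-1.8015
(1,1): Delta=0.0634 Bond=-5.0802
(2,0): Delta=0.0000 Bond=0.0000
(2,1): Delta=0.0609 Bond=-5.4158
(2,2): Delta=0.0662 Bond=-6.1514
(3,0): Delta=0.0000 Bond=0.0000
(3,1): Delta=0.0000 Bond=0.0000
(3,2): Delta=0.1271 Bond=-16.2815
(3,3): Delta=0.0000 Bond=8.9286
V0=0.9472

Risk-neutral probability p* = (R−d)/(u−d) = (1.12−0.93)/(1.44−0.93) = 0.3725.
Terminal values V(4,·): V(4,0)=0.0000, V(4,1)=0.0000, V(4,2)=0.0000, V(4,3)=10.0000, V(4,4)=10.0000
(3,0): S=64.3486. Δ = (V_up−V_dn)/(S_up−S_dn) = (0.0000−0.0000)/(92.6619−59.8442) = 0.0000. V = [p*·0.0000 + (1−p*)·0.0000]/1.12 = 0.0000. B = V − Δ·S = 0.0000.
(3,1): S=99.6365. Δ = (V_up−V_dn)/(S_up−S_dn) = (0.0000−0.0000)/(143.4765−92.6619) = 0.0000. V = [p*·0.0000 + (1−p*)·0.0000]/1.12 = 0.0000. B = V − Δ·S = 0.0000.
(3,2): S=154.2758. Δ = (V_up−V_dn)/(S_up−S_dn) = (10.0000−0.0000)/(222.1572−143.4765) = 0.1271. V = [p*·10.0000 + (1−p*)·0.0000]/1.12 = 3.3263. B = V − Δ·S = -16.2815.
(3,3): S=238.8787. Δ = (V_up−V_dn)/(S_up−S_dn) = (10.0000−10.0000)/(343.9854−222.1572) = 0.0000. V = [p*·10.0000 + (1−p*)·10.0000]/1.12 = 8.9286. B = V − Δ·S = 8.9286.
(2,0): S=69.1920. Δ = (V_up−V_dn)/(S_up−S_dn) = (0.0000−0.0000)/(99.6365−64.3486) = 0.0000. V = [p*·0.0000 + (1−p*)·0.0000]/1.12 = 0.0000. B = V − Δ·S = 0.0000.
(2,1): S=107.1360. Δ = (V_up−V_dn)/(S_up−S_dn) = (3.3263−0.0000)/(154.2758−99.6365) = 0.0609. V = [p*·3.3263 + (1−p*)·0.0000]/1.12 = 1.1064. B = V − Δ·S = -5.4158.
(2,2): S=165.8880. Δ = (V_up−V_dn)/(S_up−S_dn) = (8.9286−3.3263)/(238.8787−154.2758) = 0.0662. V = [p*·8.9286 + (1−p*)·3.3263]/1.12 = 4.8334. B = V − Δ·S = -6.1514.
(1,0): S=74.4000. Δ = (V_up−V_dn)/(S_up−S_dn) = (1.1064−0.0000)/(107.1360−69.1920) = 0.0292. V = [p*·1.1064 + (1−p*)·0.0000]/1.12 = 0.3680. B = V − Δ·S = -1.8015.
(1,1): S=115.2000. Δ = (V_up−V_dn)/(S_up−S_dn) = (4.8334−1.1064)/(165.8880−107.1360) = 0.0634. V = [p*·4.8334 + (1−p*)·1.1064]/1.12 = 2.2276. B = V − Δ·S = -5.0802.
(0,0): S=80.0000. Δ = (V_up−V_dn)/(S_up−S_dn) = (2.2276−0.3680)/(115.2000−74.4000) = 0.0456. V = [p*·2.2276 + (1−p*)·0.3680]/1.12 = 0.9472. B = V − Δ·S = -2.6991.
The time-0 hedge costs 0.9472, which is the no-arbitrage price.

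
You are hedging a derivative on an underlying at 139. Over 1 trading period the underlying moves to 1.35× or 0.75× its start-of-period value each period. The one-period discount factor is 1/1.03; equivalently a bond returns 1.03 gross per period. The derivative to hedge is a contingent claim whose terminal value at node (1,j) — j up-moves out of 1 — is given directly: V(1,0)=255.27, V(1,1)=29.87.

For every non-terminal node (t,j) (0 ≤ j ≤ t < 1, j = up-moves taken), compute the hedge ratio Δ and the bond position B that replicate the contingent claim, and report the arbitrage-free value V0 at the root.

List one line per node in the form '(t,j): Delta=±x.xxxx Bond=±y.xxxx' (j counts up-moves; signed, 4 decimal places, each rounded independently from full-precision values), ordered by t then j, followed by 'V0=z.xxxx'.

No-arbitrage ⇒ martingale measure with p* = (R−d)/(u−d) = 0.4667.
Terminal payoffs: V(1,0)=255.2700, V(1,1)=29.8700
Node (0,0) S=139.0000: V=(p*·29.8700+(1−p*)·255.2700)/1.03=145.7120; Δ=(29.8700−255.2700)/(187.6500−104.2500)=-2.7026; B=V−Δ·S=521.3786
The time-0 hedge costs 145.7120, which is the no-arbitrage price.

(0,0): Delta=-2.7026 Bond=521.3786
V0=145.7120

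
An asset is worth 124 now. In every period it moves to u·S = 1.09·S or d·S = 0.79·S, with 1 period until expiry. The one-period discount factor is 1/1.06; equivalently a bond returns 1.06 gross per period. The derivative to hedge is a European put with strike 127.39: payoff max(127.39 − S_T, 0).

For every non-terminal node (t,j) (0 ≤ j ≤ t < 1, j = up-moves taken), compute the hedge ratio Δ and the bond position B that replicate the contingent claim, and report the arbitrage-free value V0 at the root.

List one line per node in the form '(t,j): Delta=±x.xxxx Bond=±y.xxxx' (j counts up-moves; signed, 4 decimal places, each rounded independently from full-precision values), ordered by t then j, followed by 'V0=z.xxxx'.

Under the risk-neutral measure, an up-move has probability p* = (R−d)/(u−d) = 0.9000 and values discount at R = 1.06.
Terminal payoffs: V(1,0)=29.4300, V(1,1)=0.0000
  t=0,j=0: stock 124.0000 → up 135.1600 (V=0.0000), down 97.9600 (V=29.4300). Price 2.7764; hedge Δ=-0.7911, bond B=100.8764.
Check: Δ(0,0)·S0 + B(0,0) = 2.7764 = V0.

(0,0): Delta=-0.7911 Bond=100.8764
V0=2.7764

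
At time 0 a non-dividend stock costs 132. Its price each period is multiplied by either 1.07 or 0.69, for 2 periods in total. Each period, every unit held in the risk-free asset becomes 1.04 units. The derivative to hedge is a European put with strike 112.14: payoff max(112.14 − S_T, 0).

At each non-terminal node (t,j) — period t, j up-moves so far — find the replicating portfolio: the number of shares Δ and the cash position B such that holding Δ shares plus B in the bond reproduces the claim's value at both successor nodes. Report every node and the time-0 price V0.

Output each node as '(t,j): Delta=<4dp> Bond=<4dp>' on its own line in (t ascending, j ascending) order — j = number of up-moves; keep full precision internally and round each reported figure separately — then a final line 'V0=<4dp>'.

No-arbitrage ⇒ martingale measure with p* = (R−d)/(u−d) = 0.9211.
At expiry t=2: V(2,0)=49.2948, V(2,1)=14.6844, V(2,2)=0.0000
Node (1,0) S=91.0800: V=(p*·14.6844+(1−p*)·49.2948)/1.04=16.7469; Δ=(14.6844−49.2948)/(97.4556−62.8452)=-1.0000; B=V−Δ·S=107.8269
Node (1,1) S=141.2400: V=(p*·0.0000+(1−p*)·14.6844)/1.04=1.1147; Δ=(0.0000−14.6844)/(151.1268−97.4556)=-0.2736; B=V−Δ·S=39.7579
Node (0,0) S=132.0000: V=(p*·1.1147+(1−p*)·16.7469)/1.04=2.2585; Δ=(1.1147−16.7469)/(141.2400−91.0800)=-0.3116; B=V−Δ·S=43.3959
Self-financing check: at every node Δ·S+B equals the discounted successor values.

(0,0): Delta=-0.3116 Bond=43.3959
(1,0): Delta=-1.0000 Bond=107.8269
(1,1): Delta=-0.2736 Bond=39.7579
V0=2.2585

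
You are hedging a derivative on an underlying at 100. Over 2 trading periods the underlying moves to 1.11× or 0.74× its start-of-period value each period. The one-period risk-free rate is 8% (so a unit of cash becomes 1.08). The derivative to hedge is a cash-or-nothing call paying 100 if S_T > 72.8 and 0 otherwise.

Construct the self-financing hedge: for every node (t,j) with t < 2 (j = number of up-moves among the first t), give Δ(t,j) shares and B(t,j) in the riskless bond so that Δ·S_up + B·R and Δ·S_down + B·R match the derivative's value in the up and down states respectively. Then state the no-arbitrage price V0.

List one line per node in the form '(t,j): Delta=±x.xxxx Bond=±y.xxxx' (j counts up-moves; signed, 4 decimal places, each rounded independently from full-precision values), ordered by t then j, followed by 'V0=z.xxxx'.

No-arbitrage ⇒ martingale measure with p* = (R−d)/(u−d) = 0.9189.
At expiry t=2: V(2,0)=0.0000, V(2,1)=100.0000, V(2,2)=100.0000
  t=1,j=0: stock 74.0000 → up 82.1400 (V=100.0000), down 54.7600 (V=0.0000). Price 85.0851; hedge Δ=3.6523, bond B=-185.1852.
  t=1,j=1: stock 111.0000 → up 123.2100 (V=100.0000), down 82.1400 (V=100.0000). Price 92.5926; hedge Δ=0.0000, bond B=92.5926.
  t=0,j=0: stock 100.0000 → up 111.0000 (V=92.5926), down 74.0000 (V=85.0851). Price 85.1703; hedge Δ=0.2029, bond B=64.8797.
Each (Δ,B) replicates both successor values, so the strategy is self-financing and V0 is arbitrage-free.

(0,0): Delta=0.2029 Bond=64.8797
(1,0): Delta=3.6523 Bond=-185.1852
(1,1): Delta=0.0000 Bond=92.5926
V0=85.1703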